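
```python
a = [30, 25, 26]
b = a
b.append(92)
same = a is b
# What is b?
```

After line 1: a = [30, 25, 26]
After line 2 (b = a is an alias, same object): a = [30, 25, 26], b = [30, 25, 26]
After line 3 (b.append mutates the shared list): a = [30, 25, 26, 92], b = [30, 25, 26, 92]
After line 4 (same = a is b; same object -> True): same = True

[30, 25, 26, 92]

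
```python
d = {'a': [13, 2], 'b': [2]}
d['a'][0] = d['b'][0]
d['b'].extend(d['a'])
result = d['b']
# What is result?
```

After line 1: d = {'a': [13, 2], 'b': [2]}
After line 2 (a[0] = b[0] = 2): d = {'a': [2, 2], 'b': [2]}
After line 3 (b.extend(a) appends [2, 2]): d = {'a': [2, 2], 'b': [2, 2, 2]}
After line 4: result = d['b'] = [2, 2, 2]

[2, 2, 2]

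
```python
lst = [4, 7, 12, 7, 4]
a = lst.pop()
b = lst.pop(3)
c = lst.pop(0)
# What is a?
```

After line 1: lst = [4, 7, 12, 7, 4]
After line 2 (pop() -> a = 4): lst = [4, 7, 12, 7]
After line 3 (pop(3) -> b = 7): lst = [4, 7, 12]
After line 4 (pop(0) -> c = 4): lst = [7, 12]

4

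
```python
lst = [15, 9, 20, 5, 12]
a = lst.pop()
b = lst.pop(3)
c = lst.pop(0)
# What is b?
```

After line 1: lst = [15, 9, 20, 5, 12]
After line 2 (pop() -> a = 12): lst = [15, 9, 20, 5]
After line 3 (pop(3) -> b = 5): lst = [15, 9, 20]
After line 4 (pop(0) -> c = 15): lst = [9, 20]

5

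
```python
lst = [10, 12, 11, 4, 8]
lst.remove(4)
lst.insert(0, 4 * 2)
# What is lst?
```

After line 1: lst = [10, 12, 11, 4, 8]
After line 2 (remove first 4): lst = [10, 12, 11, 8]
After line 3 (insert 8 at index 0): lst = [8, 10, 12, 11, 8]

[8, 10, 12, 11, 8]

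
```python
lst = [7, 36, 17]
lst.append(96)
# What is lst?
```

[7, 36, 17, 96]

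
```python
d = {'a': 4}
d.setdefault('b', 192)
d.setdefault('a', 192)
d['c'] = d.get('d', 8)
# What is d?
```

After line 1: d = {'a': 4}
After line 2 (setdefault adds 'b'=192): d = {'a': 4, 'b': 192}
After line 3 (setdefault 'a' no-op, already exists): d = {'a': 4, 'b': 192}
After line 4 (get('d', 8) returns default since 'd' not in d): d = {'a': 4, 'b': 192, 'c': 8}

{'a': 4, 'b': 192, 'c': 8}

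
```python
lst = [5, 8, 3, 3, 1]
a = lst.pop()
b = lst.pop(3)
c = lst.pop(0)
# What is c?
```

After line 1: lst = [5, 8, 3, 3, 1]
After line 2 (pop() -> a = 1): lst = [5, 8, 3, 3]
After line 3 (pop(3) -> b = 3): lst = [5, 8, 3]
After line 4 (pop(0) -> c = 5): lst = [8, 3]

5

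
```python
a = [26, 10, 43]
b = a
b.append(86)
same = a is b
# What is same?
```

After line 1: a = [26, 10, 43]
After line 2 (b = a is an alias, same object): a = [26, 10, 43], b = [26, 10, 43]
After line 3 (b.append mutates the shared list): a = [26, 10, 43, 86], b = [26, 10, 43, 86]
After line 4 (same = a is b; same object -> True): same = True

True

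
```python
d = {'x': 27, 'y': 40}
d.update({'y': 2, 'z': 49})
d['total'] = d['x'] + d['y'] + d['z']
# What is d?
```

After line 1: d = {'x': 27, 'y': 40}
After line 2 (y overwritten, z added): d = {'x': 27, 'y': 2, 'z': 49}
After line 3 (total = 27 + 2 + 49 = 78): d = {'x': 27, 'y': 2, 'z': 49, 'total': 78}

{'x': 27, 'y': 2, 'z': 49, 'total': 78}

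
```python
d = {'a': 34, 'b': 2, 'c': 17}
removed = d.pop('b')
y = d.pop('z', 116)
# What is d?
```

After line 1: d = {'a': 34, 'b': 2, 'c': 17}
After line 2 (pop 'b' returns 2): d = {'a': 34, 'c': 17}, removed = 2
After line 3 (pop 'z' missing, returns default 116): d = {'a': 34, 'c': 17}, y = 116

{'a': 34, 'c': 17}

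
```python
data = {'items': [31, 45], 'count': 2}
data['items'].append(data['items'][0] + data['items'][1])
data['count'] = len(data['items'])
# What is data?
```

After line 1: data = {'items': [31, 45], 'count': 2}
After line 2 (append 31 + 45 = 76): data = {'items': [31, 45, 76], 'count': 2}
After line 3 (count = len(items) = 3): data = {'items': [31, 45, 76], 'count': 3}

{'items': [31, 45, 76], 'count': 3}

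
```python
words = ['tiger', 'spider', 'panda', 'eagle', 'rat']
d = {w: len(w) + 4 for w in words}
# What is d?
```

{'tiger': 9, 'spider': 10, 'panda': 9, 'eagle': 9, 'rat': 7}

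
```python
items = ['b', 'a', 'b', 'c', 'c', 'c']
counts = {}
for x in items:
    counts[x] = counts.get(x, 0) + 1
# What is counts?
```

Initial: counts = {}, items = ['b', 'a', 'b', 'c', 'c', 'c']
See 'b': counts = {'b': 1}
See 'a': counts = {'b': 1, 'a': 1}
See 'b': counts = {'b': 2, 'a': 1}
See 'c': counts = {'b': 2, 'a': 1, 'c': 1}
See 'c': counts = {'b': 2, 'a': 1, 'c': 2}
See 'c': counts = {'b': 2, 'a': 1, 'c': 3}

{'b': 2, 'a': 1, 'c': 3}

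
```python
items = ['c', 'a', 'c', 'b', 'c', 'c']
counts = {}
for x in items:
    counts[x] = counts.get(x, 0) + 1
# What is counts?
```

Initial: counts = {}, items = ['c', 'a', 'c', 'b', 'c', 'c']
See 'c': counts = {'c': 1}
See 'a': counts = {'c': 1, 'a': 1}
See 'c': counts = {'c': 2, 'a': 1}
See 'b': counts = {'c': 2, 'a': 1, 'b': 1}
See 'c': counts = {'c': 3, 'a': 1, 'b': 1}
See 'c': counts = {'c': 4, 'a': 1, 'b': 1}

{'c': 4, 'a': 1, 'b': 1}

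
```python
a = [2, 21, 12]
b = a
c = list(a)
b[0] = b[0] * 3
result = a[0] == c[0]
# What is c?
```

After line 1: a = [2, 21, 12]
After line 2 (b = a, alias): a = [2, 21, 12], b = [2, 21, 12]
After line 3 (c = list(a) is a copy, new object): c = [2, 21, 12]
After line 4 (b[0] = 2 * 3 = 6; mutates shared a/b): a = b = [6, 21, 12], c = [2, 21, 12]
After line 5 (a[0] = 6, c[0] = 2; result = False)

[2, 21, 12]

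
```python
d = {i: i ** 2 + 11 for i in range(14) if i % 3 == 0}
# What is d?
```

{0: 11, 3: 20, 6: 47, 9: 92, 12: 155}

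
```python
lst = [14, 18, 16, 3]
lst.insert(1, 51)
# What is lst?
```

[14, 51, 18, 16, 3]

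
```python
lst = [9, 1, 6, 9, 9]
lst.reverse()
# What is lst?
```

[9, 9, 6, 1, 9]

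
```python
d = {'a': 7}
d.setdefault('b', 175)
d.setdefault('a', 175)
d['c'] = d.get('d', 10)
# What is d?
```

After line 1: d = {'a': 7}
After line 2 (setdefault adds 'b'=175): d = {'a': 7, 'b': 175}
After line 3 (setdefault 'a' no-op, already exists): d = {'a': 7, 'b': 175}
After line 4 (get('d', 10) returns default since 'd' not in d): d = {'a': 7, 'b': 175, 'c': 10}

{'a': 7, 'b': 175, 'c': 10}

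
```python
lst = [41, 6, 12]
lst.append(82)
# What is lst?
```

[41, 6, 12, 82]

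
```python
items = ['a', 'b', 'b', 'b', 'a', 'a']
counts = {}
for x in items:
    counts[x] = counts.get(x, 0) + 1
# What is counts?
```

Initial: counts = {}, items = ['a', 'b', 'b', 'b', 'a', 'a']
See 'a': counts = {'a': 1}
See 'b': counts = {'a': 1, 'b': 1}
See 'b': counts = {'a': 1, 'b': 2}
See 'b': counts = {'a': 1, 'b': 3}
See 'a': counts = {'a': 2, 'b': 3}
See 'a': counts = {'a': 3, 'b': 3}

{'a': 3, 'b': 3}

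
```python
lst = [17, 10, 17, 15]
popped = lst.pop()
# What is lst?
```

[17, 10, 17]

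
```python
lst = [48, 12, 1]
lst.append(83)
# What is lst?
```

[48, 12, 1, 83]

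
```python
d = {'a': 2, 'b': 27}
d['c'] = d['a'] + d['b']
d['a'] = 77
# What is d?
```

After line 1: d = {'a': 2, 'b': 27}
After line 2 (d['c'] = 2 + 27): d = {'a': 2, 'b': 27, 'c': 29}
After line 3: d = {'a': 77, 'b': 27, 'c': 29}

{'a': 77, 'b': 27, 'c': 29}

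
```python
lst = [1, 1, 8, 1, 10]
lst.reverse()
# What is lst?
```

[10, 1, 8, 1, 1]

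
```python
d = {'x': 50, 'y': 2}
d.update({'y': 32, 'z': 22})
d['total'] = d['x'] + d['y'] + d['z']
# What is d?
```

After line 1: d = {'x': 50, 'y': 2}
After line 2 (y overwritten, z added): d = {'x': 50, 'y': 32, 'z': 22}
After line 3 (total = 50 + 32 + 22 = 104): d = {'x': 50, 'y': 32, 'z': 22, 'total': 104}

{'x': 50, 'y': 32, 'z': 22, 'total': 104}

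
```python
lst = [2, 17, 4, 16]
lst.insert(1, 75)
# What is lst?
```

[2, 75, 17, 4, 16]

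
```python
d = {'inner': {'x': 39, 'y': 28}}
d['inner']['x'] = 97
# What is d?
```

After line 1: d = {'inner': {'x': 39, 'y': 28}}
After line 2 (inner x overwritten): d = {'inner': {'x': 97, 'y': 28}}

{'inner': {'x': 97, 'y': 28}}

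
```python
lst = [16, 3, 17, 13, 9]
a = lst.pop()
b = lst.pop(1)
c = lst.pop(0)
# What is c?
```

After line 1: lst = [16, 3, 17, 13, 9]
After line 2 (pop() -> a = 9): lst = [16, 3, 17, 13]
After line 3 (pop(1) -> b = 3): lst = [16, 17, 13]
After line 4 (pop(0) -> c = 16): lst = [17, 13]

16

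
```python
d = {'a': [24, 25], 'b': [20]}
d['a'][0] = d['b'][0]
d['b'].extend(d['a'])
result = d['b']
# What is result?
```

After line 1: d = {'a': [24, 25], 'b': [20]}
After line 2 (a[0] = b[0] = 20): d = {'a': [20, 25], 'b': [20]}
After line 3 (b.extend(a) appends [20, 25]): d = {'a': [20, 25], 'b': [20, 20, 25]}
After line 4: result = d['b'] = [20, 20, 25]

[20, 20, 25]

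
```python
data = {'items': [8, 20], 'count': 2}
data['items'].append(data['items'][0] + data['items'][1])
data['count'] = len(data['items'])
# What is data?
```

After line 1: data = {'items': [8, 20], 'count': 2}
After line 2 (append 8 + 20 = 28): data = {'items': [8, 20, 28], 'count': 2}
After line 3 (count = len(items) = 3): data = {'items': [8, 20, 28], 'count': 3}

{'items': [8, 20, 28], 'count': 3}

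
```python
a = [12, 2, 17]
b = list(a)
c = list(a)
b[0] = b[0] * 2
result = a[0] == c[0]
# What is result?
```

After line 1: a = [12, 2, 17]
After line 2 (b = list(a), copy): a = [12, 2, 17], b = [12, 2, 17]
After line 3 (c = list(a) is a copy, new object): c = [12, 2, 17]
After line 4 (b[0] = 12 * 2 = 24; only b mutates (copy)): a = [12, 2, 17], b = [24, 2, 17], c = [12, 2, 17]
After line 5 (a[0] = 12, c[0] = 12; result = True)

True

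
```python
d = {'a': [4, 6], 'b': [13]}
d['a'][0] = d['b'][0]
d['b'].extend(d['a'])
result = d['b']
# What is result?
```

After line 1: d = {'a': [4, 6], 'b': [13]}
After line 2 (a[0] = b[0] = 13): d = {'a': [13, 6], 'b': [13]}
After line 3 (b.extend(a) appends [13, 6]): d = {'a': [13, 6], 'b': [13, 13, 6]}
After line 4: result = d['b'] = [13, 13, 6]

[13, 13, 6]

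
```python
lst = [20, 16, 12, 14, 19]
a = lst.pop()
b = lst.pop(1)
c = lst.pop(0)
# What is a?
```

After line 1: lst = [20, 16, 12, 14, 19]
After line 2 (pop() -> a = 19): lst = [20, 16, 12, 14]
After line 3 (pop(1) -> b = 16): lst = [20, 12, 14]
After line 4 (pop(0) -> c = 20): lst = [12, 14]

19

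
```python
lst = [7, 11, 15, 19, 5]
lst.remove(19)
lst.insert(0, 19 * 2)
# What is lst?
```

After line 1: lst = [7, 11, 15, 19, 5]
After line 2 (remove first 19): lst = [7, 11, 15, 5]
After line 3 (insert 38 at index 0): lst = [38, 7, 11, 15, 5]

[38, 7, 11, 15, 5]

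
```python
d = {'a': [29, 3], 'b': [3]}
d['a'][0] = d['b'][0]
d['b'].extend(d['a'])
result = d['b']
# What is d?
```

After line 1: d = {'a': [29, 3], 'b': [3]}
After line 2 (a[0] = b[0] = 3): d = {'a': [3, 3], 'b': [3]}
After line 3 (b.extend(a) appends [3, 3]): d = {'a': [3, 3], 'b': [3, 3, 3]}
After line 4: result = d['b'] = [3, 3, 3]

{'a': [3, 3], 'b': [3, 3, 3]}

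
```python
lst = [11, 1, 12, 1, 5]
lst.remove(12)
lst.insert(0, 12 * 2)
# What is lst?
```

After line 1: lst = [11, 1, 12, 1, 5]
After line 2 (remove first 12): lst = [11, 1, 1, 5]
After line 3 (insert 24 at index 0): lst = [24, 11, 1, 1, 5]

[24, 11, 1, 1, 5]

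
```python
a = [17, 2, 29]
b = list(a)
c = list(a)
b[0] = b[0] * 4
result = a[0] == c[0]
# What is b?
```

After line 1: a = [17, 2, 29]
After line 2 (b = list(a), copy): a = [17, 2, 29], b = [17, 2, 29]
After line 3 (c = list(a) is a copy, new object): c = [17, 2, 29]
After line 4 (b[0] = 17 * 4 = 68; only b mutates (copy)): a = [17, 2, 29], b = [68, 2, 29], c = [17, 2, 29]
After line 5 (a[0] = 17, c[0] = 17; result = True)

[68, 2, 29]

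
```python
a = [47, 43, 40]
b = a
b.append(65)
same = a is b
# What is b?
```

After line 1: a = [47, 43, 40]
After line 2 (b = a is an alias, same object): a = [47, 43, 40], b = [47, 43, 40]
After line 3 (b.append mutates the shared list): a = [47, 43, 40, 65], b = [47, 43, 40, 65]
After line 4 (same = a is b; same object -> True): same = True

[47, 43, 40, 65]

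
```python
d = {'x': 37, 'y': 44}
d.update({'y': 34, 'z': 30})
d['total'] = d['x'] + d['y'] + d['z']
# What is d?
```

After line 1: d = {'x': 37, 'y': 44}
After line 2 (y overwritten, z added): d = {'x': 37, 'y': 34, 'z': 30}
After line 3 (total = 37 + 34 + 30 = 101): d = {'x': 37, 'y': 34, 'z': 30, 'total': 101}

{'x': 37, 'y': 34, 'z': 30, 'total': 101}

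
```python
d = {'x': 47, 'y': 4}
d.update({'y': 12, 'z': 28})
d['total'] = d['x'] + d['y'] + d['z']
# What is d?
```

After line 1: d = {'x': 47, 'y': 4}
After line 2 (y overwritten, z added): d = {'x': 47, 'y': 12, 'z': 28}
After line 3 (total = 47 + 12 + 28 = 87): d = {'x': 47, 'y': 12, 'z': 28, 'total': 87}

{'x': 47, 'y': 12, 'z': 28, 'total': 87}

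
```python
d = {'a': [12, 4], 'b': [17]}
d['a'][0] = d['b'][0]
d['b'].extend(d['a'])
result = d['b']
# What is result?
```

After line 1: d = {'a': [12, 4], 'b': [17]}
After line 2 (a[0] = b[0] = 17): d = {'a': [17, 4], 'b': [17]}
After line 3 (b.extend(a) appends [17, 4]): d = {'a': [17, 4], 'b': [17, 17, 4]}
After line 4: result = d['b'] = [17, 17, 4]

[17, 17, 4]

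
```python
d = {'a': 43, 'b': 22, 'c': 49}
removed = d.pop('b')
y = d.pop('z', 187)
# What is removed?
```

After line 1: d = {'a': 43, 'b': 22, 'c': 49}
After line 2 (pop 'b' returns 22): d = {'a': 43, 'c': 49}, removed = 22
After line 3 (pop 'z' missing, returns default 187): d = {'a': 43, 'c': 49}, y = 187

22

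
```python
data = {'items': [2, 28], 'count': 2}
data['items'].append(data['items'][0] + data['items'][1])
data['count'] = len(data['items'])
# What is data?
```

After line 1: data = {'items': [2, 28], 'count': 2}
After line 2 (append 2 + 28 = 30): data = {'items': [2, 28, 30], 'count': 2}
After line 3 (count = len(items) = 3): data = {'items': [2, 28, 30], 'count': 3}

{'items': [2, 28, 30], 'count': 3}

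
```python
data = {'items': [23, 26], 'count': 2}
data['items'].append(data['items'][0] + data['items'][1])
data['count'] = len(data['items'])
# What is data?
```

After line 1: data = {'items': [23, 26], 'count': 2}
After line 2 (append 23 + 26 = 49): data = {'items': [23, 26, 49], 'count': 2}
After line 3 (count = len(items) = 3): data = {'items': [23, 26, 49], 'count': 3}

{'items': [23, 26, 49], 'count': 3}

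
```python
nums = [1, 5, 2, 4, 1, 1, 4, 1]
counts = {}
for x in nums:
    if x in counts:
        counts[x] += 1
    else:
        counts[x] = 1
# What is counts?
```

Initial: counts = {}, nums = [1, 5, 2, 4, 1, 1, 4, 1]
See 1: counts = {1: 1}
See 5: counts = {1: 1, 5: 1}
See 2: counts = {1: 1, 5: 1, 2: 1}
See 4: counts = {1: 1, 5: 1, 2: 1, 4: 1}
See 1: counts = {1: 2, 5: 1, 2: 1, 4: 1}
See 1: counts = {1: 3, 5: 1, 2: 1, 4: 1}
See 4: counts = {1: 3, 5: 1, 2: 1, 4: 2}
See 1: counts = {1: 4, 5: 1, 2: 1, 4: 2}

{1: 4, 5: 1, 2: 1, 4: 2}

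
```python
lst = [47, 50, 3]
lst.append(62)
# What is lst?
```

[47, 50, 3, 62]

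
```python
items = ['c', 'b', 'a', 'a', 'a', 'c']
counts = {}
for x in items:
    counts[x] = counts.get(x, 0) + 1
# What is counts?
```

Initial: counts = {}, items = ['c', 'b', 'a', 'a', 'a', 'c']
See 'c': counts = {'c': 1}
See 'b': counts = {'c': 1, 'b': 1}
See 'a': counts = {'c': 1, 'b': 1, 'a': 1}
See 'a': counts = {'c': 1, 'b': 1, 'a': 2}
See 'a': counts = {'c': 1, 'b': 1, 'a': 3}
See 'c': counts = {'c': 2, 'b': 1, 'a': 3}

{'c': 2, 'b': 1, 'a': 3}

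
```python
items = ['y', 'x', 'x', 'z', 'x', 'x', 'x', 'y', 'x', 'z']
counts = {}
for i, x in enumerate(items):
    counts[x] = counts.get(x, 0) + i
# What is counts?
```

Initial: counts = {}, items = ['y', 'x', 'x', 'z', 'x', 'x', 'x', 'y', 'x', 'z']
i=0, x='y': counts = {'y': 0}
i=1, x='x': counts = {'y': 0, 'x': 1}
i=2, x='x': counts = {'y': 0, 'x': 3}
i=3, x='z': counts = {'y': 0, 'x': 3, 'z': 3}
i=4, x='x': counts = {'y': 0, 'x': 7, 'z': 3}
i=5, x='x': counts = {'y': 0, 'x': 12, 'z': 3}
i=6, x='x': counts = {'y': 0, 'x': 18, 'z': 3}
i=7, x='y': counts = {'y': 7, 'x': 18, 'z': 3}
i=8, x='x': counts = {'y': 7, 'x': 26, 'z': 3}
i=9, x='z': counts = {'y': 7, 'x': 26, 'z': 12}

{'y': 7, 'x': 26, 'z': 12}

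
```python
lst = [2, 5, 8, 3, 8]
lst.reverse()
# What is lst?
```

[8, 3, 8, 5, 2]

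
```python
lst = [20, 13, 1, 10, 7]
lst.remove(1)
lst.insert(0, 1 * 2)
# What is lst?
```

After line 1: lst = [20, 13, 1, 10, 7]
After line 2 (remove first 1): lst = [20, 13, 10, 7]
After line 3 (insert 2 at index 0): lst = [2, 20, 13, 10, 7]

[2, 20, 13, 10, 7]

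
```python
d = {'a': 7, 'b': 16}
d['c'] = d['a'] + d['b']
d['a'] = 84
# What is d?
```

After line 1: d = {'a': 7, 'b': 16}
After line 2 (d['c'] = 7 + 16): d = {'a': 7, 'b': 16, 'c': 23}
After line 3: d = {'a': 84, 'b': 16, 'c': 23}

{'a': 84, 'b': 16, 'c': 23}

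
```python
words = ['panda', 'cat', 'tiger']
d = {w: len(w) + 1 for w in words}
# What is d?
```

{'panda': 6, 'cat': 4, 'tiger': 6}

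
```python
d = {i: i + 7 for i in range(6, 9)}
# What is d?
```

{6: 13, 7: 14, 8: 15}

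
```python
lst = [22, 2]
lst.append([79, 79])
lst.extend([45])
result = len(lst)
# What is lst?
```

After line 1: lst = [22, 2]
After line 2 (append adds [79, 79] as single element): lst = [22, 2, [79, 79]]
After line 3 (extend unpacks [45], adds 45): lst = [22, 2, [79, 79], 45]
After line 4: result = len(lst) = 4

[22, 2, [79, 79], 45]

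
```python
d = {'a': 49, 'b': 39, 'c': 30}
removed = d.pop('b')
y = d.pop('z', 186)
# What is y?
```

After line 1: d = {'a': 49, 'b': 39, 'c': 30}
After line 2 (pop 'b' returns 39): d = {'a': 49, 'c': 30}, removed = 39
After line 3 (pop 'z' missing, returns default 186): d = {'a': 49, 'c': 30}, y = 186

186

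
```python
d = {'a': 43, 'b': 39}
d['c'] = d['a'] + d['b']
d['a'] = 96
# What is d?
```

After line 1: d = {'a': 43, 'b': 39}
After line 2 (d['c'] = 43 + 39): d = {'a': 43, 'b': 39, 'c': 82}
After line 3: d = {'a': 96, 'b': 39, 'c': 82}

{'a': 96, 'b': 39, 'c': 82}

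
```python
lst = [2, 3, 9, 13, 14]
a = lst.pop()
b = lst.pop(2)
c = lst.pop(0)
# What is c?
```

After line 1: lst = [2, 3, 9, 13, 14]
After line 2 (pop() -> a = 14): lst = [2, 3, 9, 13]
After line 3 (pop(2) -> b = 9): lst = [2, 3, 13]
After line 4 (pop(0) -> c = 2): lst = [3, 13]

2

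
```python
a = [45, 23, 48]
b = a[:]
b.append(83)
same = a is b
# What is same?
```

After line 1: a = [45, 23, 48]
After line 2 (b = a[:] is a shallow copy, new object): a = [45, 23, 48], b = [45, 23, 48]
After line 3 (append only mutates b): a = [45, 23, 48], b = [45, 23, 48, 83]
After line 4 (same = a is b; different objects -> False): same = False

False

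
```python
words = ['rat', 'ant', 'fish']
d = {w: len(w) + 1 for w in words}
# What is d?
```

{'rat': 4, 'ant': 4, 'fish': 5}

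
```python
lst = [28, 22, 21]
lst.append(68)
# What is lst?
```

[28, 22, 21, 68]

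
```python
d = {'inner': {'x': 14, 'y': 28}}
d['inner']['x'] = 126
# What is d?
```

After line 1: d = {'inner': {'x': 14, 'y': 28}}
After line 2 (inner x overwritten): d = {'inner': {'x': 126, 'y': 28}}

{'inner': {'x': 126, 'y': 28}}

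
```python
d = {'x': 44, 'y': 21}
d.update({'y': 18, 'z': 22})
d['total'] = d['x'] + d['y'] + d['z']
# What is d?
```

After line 1: d = {'x': 44, 'y': 21}
After line 2 (y overwritten, z added): d = {'x': 44, 'y': 18, 'z': 22}
After line 3 (total = 44 + 18 + 22 = 84): d = {'x': 44, 'y': 18, 'z': 22, 'total': 84}

{'x': 44, 'y': 18, 'z': 22, 'total': 84}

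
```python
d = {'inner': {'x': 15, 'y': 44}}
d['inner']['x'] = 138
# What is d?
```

After line 1: d = {'inner': {'x': 15, 'y': 44}}
After line 2 (inner x overwritten): d = {'inner': {'x': 138, 'y': 44}}

{'inner': {'x': 138, 'y': 44}}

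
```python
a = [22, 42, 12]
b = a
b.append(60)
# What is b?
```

After line 1: a = [22, 42, 12]
After line 2 (b = a is an alias, same object): a = [22, 42, 12], b = [22, 42, 12]
After line 3 (b.append mutates the shared list): a = [22, 42, 12, 60], b = [22, 42, 12, 60]

[22, 42, 12, 60]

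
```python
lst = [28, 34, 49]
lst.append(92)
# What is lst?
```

[28, 34, 49, 92]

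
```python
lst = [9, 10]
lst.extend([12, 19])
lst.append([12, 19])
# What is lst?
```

After line 1: lst = [9, 10]
After line 2 (extend unpacks [12, 19]): lst = [9, 10, 12, 19]
After line 3 (append adds [12, 19] as single element): lst = [9, 10, 12, 19, [12, 19]]

[9, 10, 12, 19, [12, 19]]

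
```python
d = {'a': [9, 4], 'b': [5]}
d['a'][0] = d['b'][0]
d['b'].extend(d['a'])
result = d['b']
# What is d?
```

After line 1: d = {'a': [9, 4], 'b': [5]}
After line 2 (a[0] = b[0] = 5): d = {'a': [5, 4], 'b': [5]}
After line 3 (b.extend(a) appends [5, 4]): d = {'a': [5, 4], 'b': [5, 5, 4]}
After line 4: result = d['b'] = [5, 5, 4]

{'a': [5, 4], 'b': [5, 5, 4]}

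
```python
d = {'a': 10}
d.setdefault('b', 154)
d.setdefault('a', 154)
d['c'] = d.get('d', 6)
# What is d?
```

After line 1: d = {'a': 10}
After line 2 (setdefault adds 'b'=154): d = {'a': 10, 'b': 154}
After line 3 (setdefault 'a' no-op, already exists): d = {'a': 10, 'b': 154}
After line 4 (get('d', 6) returns default since 'd' not in d): d = {'a': 10, 'b': 154, 'c': 6}

{'a': 10, 'b': 154, 'c': 6}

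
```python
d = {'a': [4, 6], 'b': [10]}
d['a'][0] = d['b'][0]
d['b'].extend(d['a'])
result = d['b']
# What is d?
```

After line 1: d = {'a': [4, 6], 'b': [10]}
After line 2 (a[0] = b[0] = 10): d = {'a': [10, 6], 'b': [10]}
After line 3 (b.extend(a) appends [10, 6]): d = {'a': [10, 6], 'b': [10, 10, 6]}
After line 4: result = d['b'] = [10, 10, 6]

{'a': [10, 6], 'b': [10, 10, 6]}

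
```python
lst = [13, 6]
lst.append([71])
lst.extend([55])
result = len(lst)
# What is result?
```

After line 1: lst = [13, 6]
After line 2 (append adds [71] as single element): lst = [13, 6, [71]]
After line 3 (extend unpacks [55], adds 55): lst = [13, 6, [71], 55]
After line 4: result = len(lst) = 4

4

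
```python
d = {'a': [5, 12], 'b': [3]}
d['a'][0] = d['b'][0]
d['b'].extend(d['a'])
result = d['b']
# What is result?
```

After line 1: d = {'a': [5, 12], 'b': [3]}
After line 2 (a[0] = b[0] = 3): d = {'a': [3, 12], 'b': [3]}
After line 3 (b.extend(a) appends [3, 12]): d = {'a': [3, 12], 'b': [3, 3, 12]}
After line 4: result = d['b'] = [3, 3, 12]

[3, 3, 12]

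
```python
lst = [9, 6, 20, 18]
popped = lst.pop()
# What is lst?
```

[9, 6, 20]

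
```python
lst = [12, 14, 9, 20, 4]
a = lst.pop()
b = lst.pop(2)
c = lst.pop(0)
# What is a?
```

After line 1: lst = [12, 14, 9, 20, 4]
After line 2 (pop() -> a = 4): lst = [12, 14, 9, 20]
After line 3 (pop(2) -> b = 9): lst = [12, 14, 20]
After line 4 (pop(0) -> c = 12): lst = [14, 20]

4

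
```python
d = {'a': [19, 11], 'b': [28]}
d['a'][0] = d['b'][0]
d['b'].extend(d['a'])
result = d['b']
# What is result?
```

After line 1: d = {'a': [19, 11], 'b': [28]}
After line 2 (a[0] = b[0] = 28): d = {'a': [28, 11], 'b': [28]}
After line 3 (b.extend(a) appends [28, 11]): d = {'a': [28, 11], 'b': [28, 28, 11]}
After line 4: result = d['b'] = [28, 28, 11]

[28, 28, 11]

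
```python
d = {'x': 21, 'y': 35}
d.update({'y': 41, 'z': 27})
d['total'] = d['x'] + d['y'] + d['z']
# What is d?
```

After line 1: d = {'x': 21, 'y': 35}
After line 2 (y overwritten, z added): d = {'x': 21, 'y': 41, 'z': 27}
After line 3 (total = 21 + 41 + 27 = 89): d = {'x': 21, 'y': 41, 'z': 27, 'total': 89}

{'x': 21, 'y': 41, 'z': 27, 'total': 89}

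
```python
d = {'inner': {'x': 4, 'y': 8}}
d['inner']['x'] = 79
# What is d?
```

After line 1: d = {'inner': {'x': 4, 'y': 8}}
After line 2 (inner x overwritten): d = {'inner': {'x': 79, 'y': 8}}

{'inner': {'x': 79, 'y': 8}}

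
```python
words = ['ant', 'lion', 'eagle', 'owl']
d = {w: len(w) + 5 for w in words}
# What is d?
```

{'ant': 8, 'lion': 9, 'eagle': 10, 'owl': 8}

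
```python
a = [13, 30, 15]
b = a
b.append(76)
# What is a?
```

After line 1: a = [13, 30, 15]
After line 2 (b = a is an alias, same object): a = [13, 30, 15], b = [13, 30, 15]
After line 3 (b.append mutates the shared list): a = [13, 30, 15, 76], b = [13, 30, 15, 76]

[13, 30, 15, 76]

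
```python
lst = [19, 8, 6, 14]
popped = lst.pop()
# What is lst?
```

[19, 8, 6]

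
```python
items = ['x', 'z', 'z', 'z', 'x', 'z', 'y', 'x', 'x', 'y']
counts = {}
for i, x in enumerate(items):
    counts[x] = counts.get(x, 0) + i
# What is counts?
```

Initial: counts = {}, items = ['x', 'z', 'z', 'z', 'x', 'z', 'y', 'x', 'x', 'y']
i=0, x='x': counts = {'x': 0}
i=1, x='z': counts = {'x': 0, 'z': 1}
i=2, x='z': counts = {'x': 0, 'z': 3}
i=3, x='z': counts = {'x': 0, 'z': 6}
i=4, x='x': counts = {'x': 4, 'z': 6}
i=5, x='z': counts = {'x': 4, 'z': 11}
i=6, x='y': counts = {'x': 4, 'z': 11, 'y': 6}
i=7, x='x': counts = {'x': 11, 'z': 11, 'y': 6}
i=8, x='x': counts = {'x': 19, 'z': 11, 'y': 6}
i=9, x='y': counts = {'x': 19, 'z': 11, 'y': 15}

{'x': 19, 'z': 11, 'y': 15}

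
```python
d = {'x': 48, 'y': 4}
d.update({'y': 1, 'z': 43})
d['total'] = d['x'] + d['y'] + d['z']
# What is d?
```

After line 1: d = {'x': 48, 'y': 4}
After line 2 (y overwritten, z added): d = {'x': 48, 'y': 1, 'z': 43}
After line 3 (total = 48 + 1 + 43 = 92): d = {'x': 48, 'y': 1, 'z': 43, 'total': 92}

{'x': 48, 'y': 1, 'z': 43, 'total': 92}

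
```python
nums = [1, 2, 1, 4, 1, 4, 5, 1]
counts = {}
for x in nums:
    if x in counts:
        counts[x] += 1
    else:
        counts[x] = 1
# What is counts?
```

Initial: counts = {}, nums = [1, 2, 1, 4, 1, 4, 5, 1]
See 1: counts = {1: 1}
See 2: counts = {1: 1, 2: 1}
See 1: counts = {1: 2, 2: 1}
See 4: counts = {1: 2, 2: 1, 4: 1}
See 1: counts = {1: 3, 2: 1, 4: 1}
See 4: counts = {1: 3, 2: 1, 4: 2}
See 5: counts = {1: 3, 2: 1, 4: 2, 5: 1}
See 1: counts = {1: 4, 2: 1, 4: 2, 5: 1}

{1: 4, 2: 1, 4: 2, 5: 1}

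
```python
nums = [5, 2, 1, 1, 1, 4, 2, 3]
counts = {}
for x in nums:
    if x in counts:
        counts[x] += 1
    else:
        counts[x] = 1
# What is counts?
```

Initial: counts = {}, nums = [5, 2, 1, 1, 1, 4, 2, 3]
See 5: counts = {5: 1}
See 2: counts = {5: 1, 2: 1}
See 1: counts = {5: 1, 2: 1, 1: 1}
See 1: counts = {5: 1, 2: 1, 1: 2}
See 1: counts = {5: 1, 2: 1, 1: 3}
See 4: counts = {5: 1, 2: 1, 1: 3, 4: 1}
See 2: counts = {5: 1, 2: 2, 1: 3, 4: 1}
See 3: counts = {5: 1, 2: 2, 1: 3, 4: 1, 3: 1}

{5: 1, 2: 2, 1: 3, 4: 1, 3: 1}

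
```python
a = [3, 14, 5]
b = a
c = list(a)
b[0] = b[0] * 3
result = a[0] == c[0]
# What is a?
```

After line 1: a = [3, 14, 5]
After line 2 (b = a, alias): a = [3, 14, 5], b = [3, 14, 5]
After line 3 (c = list(a) is a copy, new object): c = [3, 14, 5]
After line 4 (b[0] = 3 * 3 = 9; mutates shared a/b): a = b = [9, 14, 5], c = [3, 14, 5]
After line 5 (a[0] = 9, c[0] = 3; result = False)

[9, 14, 5]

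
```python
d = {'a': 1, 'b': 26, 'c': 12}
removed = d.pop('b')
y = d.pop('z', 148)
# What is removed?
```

After line 1: d = {'a': 1, 'b': 26, 'c': 12}
After line 2 (pop 'b' returns 26): d = {'a': 1, 'c': 12}, removed = 26
After line 3 (pop 'z' missing, returns default 148): d = {'a': 1, 'c': 12}, y = 148

26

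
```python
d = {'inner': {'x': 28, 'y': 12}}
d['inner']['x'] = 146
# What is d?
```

After line 1: d = {'inner': {'x': 28, 'y': 12}}
After line 2 (inner x overwritten): d = {'inner': {'x': 146, 'y': 12}}

{'inner': {'x': 146, 'y': 12}}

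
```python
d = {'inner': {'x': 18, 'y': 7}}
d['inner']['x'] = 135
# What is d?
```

After line 1: d = {'inner': {'x': 18, 'y': 7}}
After line 2 (inner x overwritten): d = {'inner': {'x': 135, 'y': 7}}

{'inner': {'x': 135, 'y': 7}}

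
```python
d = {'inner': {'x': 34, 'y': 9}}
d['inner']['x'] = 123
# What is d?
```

After line 1: d = {'inner': {'x': 34, 'y': 9}}
After line 2 (inner x overwritten): d = {'inner': {'x': 123, 'y': 9}}

{'inner': {'x': 123, 'y': 9}}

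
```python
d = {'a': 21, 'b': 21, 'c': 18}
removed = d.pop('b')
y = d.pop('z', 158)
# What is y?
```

After line 1: d = {'a': 21, 'b': 21, 'c': 18}
After line 2 (pop 'b' returns 21): d = {'a': 21, 'c': 18}, removed = 21
After line 3 (pop 'z' missing, returns default 158): d = {'a': 21, 'c': 18}, y = 158

158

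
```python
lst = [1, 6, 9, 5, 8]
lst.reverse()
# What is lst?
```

[8, 5, 9, 6, 1]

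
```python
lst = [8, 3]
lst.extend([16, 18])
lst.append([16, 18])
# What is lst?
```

After line 1: lst = [8, 3]
After line 2 (extend unpacks [16, 18]): lst = [8, 3, 16, 18]
After line 3 (append adds [16, 18] as single element): lst = [8, 3, 16, 18, [16, 18]]

[8, 3, 16, 18, [16, 18]]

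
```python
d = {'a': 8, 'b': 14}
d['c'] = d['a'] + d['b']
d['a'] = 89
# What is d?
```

After line 1: d = {'a': 8, 'b': 14}
After line 2 (d['c'] = 8 + 14): d = {'a': 8, 'b': 14, 'c': 22}
After line 3: d = {'a': 89, 'b': 14, 'c': 22}

{'a': 89, 'b': 14, 'c': 22}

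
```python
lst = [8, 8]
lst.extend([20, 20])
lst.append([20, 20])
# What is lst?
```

After line 1: lst = [8, 8]
After line 2 (extend unpacks [20, 20]): lst = [8, 8, 20, 20]
After line 3 (append adds [20, 20] as single element): lst = [8, 8, 20, 20, [20, 20]]

[8, 8, 20, 20, [20, 20]]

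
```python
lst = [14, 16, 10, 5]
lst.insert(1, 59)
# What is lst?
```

[14, 59, 16, 10, 5]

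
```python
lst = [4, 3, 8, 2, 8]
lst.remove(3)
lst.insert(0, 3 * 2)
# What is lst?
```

After line 1: lst = [4, 3, 8, 2, 8]
After line 2 (remove first 3): lst = [4, 8, 2, 8]
After line 3 (insert 6 at index 0): lst = [6, 4, 8, 2, 8]

[6, 4, 8, 2, 8]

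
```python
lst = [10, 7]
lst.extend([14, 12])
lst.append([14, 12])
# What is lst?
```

After line 1: lst = [10, 7]
After line 2 (extend unpacks [14, 12]): lst = [10, 7, 14, 12]
After line 3 (append adds [14, 12] as single element): lst = [10, 7, 14, 12, [14, 12]]

[10, 7, 14, 12, [14, 12]]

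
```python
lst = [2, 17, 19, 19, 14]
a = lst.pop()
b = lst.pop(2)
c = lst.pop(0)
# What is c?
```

After line 1: lst = [2, 17, 19, 19, 14]
After line 2 (pop() -> a = 14): lst = [2, 17, 19, 19]
After line 3 (pop(2) -> b = 19): lst = [2, 17, 19]
After line 4 (pop(0) -> c = 2): lst = [17, 19]

2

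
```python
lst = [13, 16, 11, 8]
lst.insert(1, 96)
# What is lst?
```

[13, 96, 16, 11, 8]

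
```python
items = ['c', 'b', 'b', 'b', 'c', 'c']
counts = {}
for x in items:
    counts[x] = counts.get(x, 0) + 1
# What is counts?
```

Initial: counts = {}, items = ['c', 'b', 'b', 'b', 'c', 'c']
See 'c': counts = {'c': 1}
See 'b': counts = {'c': 1, 'b': 1}
See 'b': counts = {'c': 1, 'b': 2}
See 'b': counts = {'c': 1, 'b': 3}
See 'c': counts = {'c': 2, 'b': 3}
See 'c': counts = {'c': 3, 'b': 3}

{'c': 3, 'b': 3}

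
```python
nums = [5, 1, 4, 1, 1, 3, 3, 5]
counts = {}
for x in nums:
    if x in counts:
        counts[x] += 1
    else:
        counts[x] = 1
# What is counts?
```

Initial: counts = {}, nums = [5, 1, 4, 1, 1, 3, 3, 5]
See 5: counts = {5: 1}
See 1: counts = {5: 1, 1: 1}
See 4: counts = {5: 1, 1: 1, 4: 1}
See 1: counts = {5: 1, 1: 2, 4: 1}
See 1: counts = {5: 1, 1: 3, 4: 1}
See 3: counts = {5: 1, 1: 3, 4: 1, 3: 1}
See 3: counts = {5: 1, 1: 3, 4: 1, 3: 2}
See 5: counts = {5: 2, 1: 3, 4: 1, 3: 2}

{5: 2, 1: 3, 4: 1, 3: 2}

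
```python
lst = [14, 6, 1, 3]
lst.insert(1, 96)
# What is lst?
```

[14, 96, 6, 1, 3]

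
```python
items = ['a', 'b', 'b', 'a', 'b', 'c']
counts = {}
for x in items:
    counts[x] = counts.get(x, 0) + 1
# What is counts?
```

Initial: counts = {}, items = ['a', 'b', 'b', 'a', 'b', 'c']
See 'a': counts = {'a': 1}
See 'b': counts = {'a': 1, 'b': 1}
See 'b': counts = {'a': 1, 'b': 2}
See 'a': counts = {'a': 2, 'b': 2}
See 'b': counts = {'a': 2, 'b': 3}
See 'c': counts = {'a': 2, 'b': 3, 'c': 1}

{'a': 2, 'b': 3, 'c': 1}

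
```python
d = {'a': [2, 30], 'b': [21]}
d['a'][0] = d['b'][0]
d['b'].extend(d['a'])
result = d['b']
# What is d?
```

After line 1: d = {'a': [2, 30], 'b': [21]}
After line 2 (a[0] = b[0] = 21): d = {'a': [21, 30], 'b': [21]}
After line 3 (b.extend(a) appends [21, 30]): d = {'a': [21, 30], 'b': [21, 21, 30]}
After line 4: result = d['b'] = [21, 21, 30]

{'a': [21, 30], 'b': [21, 21, 30]}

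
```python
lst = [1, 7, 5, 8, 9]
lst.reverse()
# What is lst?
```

[9, 8, 5, 7, 1]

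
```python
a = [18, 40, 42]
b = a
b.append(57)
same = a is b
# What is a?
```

After line 1: a = [18, 40, 42]
After line 2 (b = a is an alias, same object): a = [18, 40, 42], b = [18, 40, 42]
After line 3 (b.append mutates the shared list): a = [18, 40, 42, 57], b = [18, 40, 42, 57]
After line 4 (same = a is b; same object -> True): same = True

[18, 40, 42, 57]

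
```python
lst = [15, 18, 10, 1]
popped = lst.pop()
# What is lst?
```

[15, 18, 10]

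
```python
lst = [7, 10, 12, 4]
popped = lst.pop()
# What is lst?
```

[7, 10, 12]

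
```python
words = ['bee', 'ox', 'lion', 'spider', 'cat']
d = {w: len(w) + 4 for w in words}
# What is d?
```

{'bee': 7, 'ox': 6, 'lion': 8, 'spider': 10, 'cat': 7}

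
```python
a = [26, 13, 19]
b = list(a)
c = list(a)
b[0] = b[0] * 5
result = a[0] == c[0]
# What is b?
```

After line 1: a = [26, 13, 19]
After line 2 (b = list(a), copy): a = [26, 13, 19], b = [26, 13, 19]
After line 3 (c = list(a) is a copy, new object): c = [26, 13, 19]
After line 4 (b[0] = 26 * 5 = 130; only b mutates (copy)): a = [26, 13, 19], b = [130, 13, 19], c = [26, 13, 19]
After line 5 (a[0] = 26, c[0] = 26; result = True)

[130, 13, 19]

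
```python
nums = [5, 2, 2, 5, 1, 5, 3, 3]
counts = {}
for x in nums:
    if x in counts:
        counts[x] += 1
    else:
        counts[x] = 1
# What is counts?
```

Initial: counts = {}, nums = [5, 2, 2, 5, 1, 5, 3, 3]
See 5: counts = {5: 1}
See 2: counts = {5: 1, 2: 1}
See 2: counts = {5: 1, 2: 2}
See 5: counts = {5: 2, 2: 2}
See 1: counts = {5: 2, 2: 2, 1: 1}
See 5: counts = {5: 3, 2: 2, 1: 1}
See 3: counts = {5: 3, 2: 2, 1: 1, 3: 1}
See 3: counts = {5: 3, 2: 2, 1: 1, 3: 2}

{5: 3, 2: 2, 1: 1, 3: 2}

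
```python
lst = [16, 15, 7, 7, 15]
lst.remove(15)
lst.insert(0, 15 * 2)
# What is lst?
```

After line 1: lst = [16, 15, 7, 7, 15]
After line 2 (remove first 15): lst = [16, 7, 7, 15]
After line 3 (insert 30 at index 0): lst = [30, 16, 7, 7, 15]

[30, 16, 7, 7, 15]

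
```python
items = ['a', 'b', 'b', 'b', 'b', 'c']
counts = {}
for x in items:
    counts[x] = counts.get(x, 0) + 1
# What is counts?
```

Initial: counts = {}, items = ['a', 'b', 'b', 'b', 'b', 'c']
See 'a': counts = {'a': 1}
See 'b': counts = {'a': 1, 'b': 1}
See 'b': counts = {'a': 1, 'b': 2}
See 'b': counts = {'a': 1, 'b': 3}
See 'b': counts = {'a': 1, 'b': 4}
See 'c': counts = {'a': 1, 'b': 4, 'c': 1}

{'a': 1, 'b': 4, 'c': 1}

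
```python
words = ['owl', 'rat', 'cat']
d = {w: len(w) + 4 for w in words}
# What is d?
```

{'owl': 7, 'rat': 7, 'cat': 7}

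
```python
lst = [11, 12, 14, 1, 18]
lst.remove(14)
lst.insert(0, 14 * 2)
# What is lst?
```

After line 1: lst = [11, 12, 14, 1, 18]
After line 2 (remove first 14): lst = [11, 12, 1, 18]
After line 3 (insert 28 at index 0): lst = [28, 11, 12, 1, 18]

[28, 11, 12, 1, 18]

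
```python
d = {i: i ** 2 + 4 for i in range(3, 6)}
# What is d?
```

{3: 13, 4: 20, 5: 29}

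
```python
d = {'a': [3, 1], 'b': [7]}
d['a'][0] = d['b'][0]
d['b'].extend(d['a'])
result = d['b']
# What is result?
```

After line 1: d = {'a': [3, 1], 'b': [7]}
After line 2 (a[0] = b[0] = 7): d = {'a': [7, 1], 'b': [7]}
After line 3 (b.extend(a) appends [7, 1]): d = {'a': [7, 1], 'b': [7, 7, 1]}
After line 4: result = d['b'] = [7, 7, 1]

[7, 7, 1]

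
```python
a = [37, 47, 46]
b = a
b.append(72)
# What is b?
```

After line 1: a = [37, 47, 46]
After line 2 (b = a is an alias, same object): a = [37, 47, 46], b = [37, 47, 46]
After line 3 (b.append mutates the shared list): a = [37, 47, 46, 72], b = [37, 47, 46, 72]

[37, 47, 46, 72]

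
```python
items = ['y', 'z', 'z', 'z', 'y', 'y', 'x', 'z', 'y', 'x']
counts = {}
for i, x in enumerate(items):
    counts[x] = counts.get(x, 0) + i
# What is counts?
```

Initial: counts = {}, items = ['y', 'z', 'z', 'z', 'y', 'y', 'x', 'z', 'y', 'x']
i=0, x='y': counts = {'y': 0}
i=1, x='z': counts = {'y': 0, 'z': 1}
i=2, x='z': counts = {'y': 0, 'z': 3}
i=3, x='z': counts = {'y': 0, 'z': 6}
i=4, x='y': counts = {'y': 4, 'z': 6}
i=5, x='y': counts = {'y': 9, 'z': 6}
i=6, x='x': counts = {'y': 9, 'z': 6, 'x': 6}
i=7, x='z': counts = {'y': 9, 'z': 13, 'x': 6}
i=8, x='y': counts = {'y': 17, 'z': 13, 'x': 6}
i=9, x='x': counts = {'y': 17, 'z': 13, 'x': 15}

{'y': 17, 'z': 13, 'x': 15}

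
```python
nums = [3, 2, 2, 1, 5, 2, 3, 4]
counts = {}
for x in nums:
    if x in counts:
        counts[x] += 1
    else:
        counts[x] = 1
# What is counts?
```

Initial: counts = {}, nums = [3, 2, 2, 1, 5, 2, 3, 4]
See 3: counts = {3: 1}
See 2: counts = {3: 1, 2: 1}
See 2: counts = {3: 1, 2: 2}
See 1: counts = {3: 1, 2: 2, 1: 1}
See 5: counts = {3: 1, 2: 2, 1: 1, 5: 1}
See 2: counts = {3: 1, 2: 3, 1: 1, 5: 1}
See 3: counts = {3: 2, 2: 3, 1: 1, 5: 1}
See 4: counts = {3: 2, 2: 3, 1: 1, 5: 1, 4: 1}

{3: 2, 2: 3, 1: 1, 5: 1, 4: 1}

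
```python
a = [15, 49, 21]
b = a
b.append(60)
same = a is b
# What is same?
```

After line 1: a = [15, 49, 21]
After line 2 (b = a is an alias, same object): a = [15, 49, 21], b = [15, 49, 21]
After line 3 (b.append mutates the shared list): a = [15, 49, 21, 60], b = [15, 49, 21, 60]
After line 4 (same = a is b; same object -> True): same = True

True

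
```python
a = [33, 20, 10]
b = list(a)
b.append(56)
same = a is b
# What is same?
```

After line 1: a = [33, 20, 10]
After line 2 (b = list(a) is a shallow copy, new object): a = [33, 20, 10], b = [33, 20, 10]
After line 3 (append only mutates b): a = [33, 20, 10], b = [33, 20, 10, 56]
After line 4 (same = a is b; different objects -> False): same = False

False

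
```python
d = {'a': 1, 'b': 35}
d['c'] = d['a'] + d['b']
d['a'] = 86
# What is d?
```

After line 1: d = {'a': 1, 'b': 35}
After line 2 (d['c'] = 1 + 35): d = {'a': 1, 'b': 35, 'c': 36}
After line 3: d = {'a': 86, 'b': 35, 'c': 36}

{'a': 86, 'b': 35, 'c': 36}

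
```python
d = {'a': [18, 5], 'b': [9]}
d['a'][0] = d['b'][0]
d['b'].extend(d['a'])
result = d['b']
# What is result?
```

After line 1: d = {'a': [18, 5], 'b': [9]}
After line 2 (a[0] = b[0] = 9): d = {'a': [9, 5], 'b': [9]}
After line 3 (b.extend(a) appends [9, 5]): d = {'a': [9, 5], 'b': [9, 9, 5]}
After line 4: result = d['b'] = [9, 9, 5]

[9, 9, 5]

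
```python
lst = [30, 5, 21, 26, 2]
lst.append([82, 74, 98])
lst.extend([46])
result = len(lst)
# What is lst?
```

After line 1: lst = [30, 5, 21, 26, 2]
After line 2 (append adds [82, 74, 98] as single element): lst = [30, 5, 21, 26, 2, [82, 74, 98]]
After line 3 (extend unpacks [46], adds 46): lst = [30, 5, 21, 26, 2, [82, 74, 98], 46]
After line 4: result = len(lst) = 7

[30, 5, 21, 26, 2, [82, 74, 98], 46]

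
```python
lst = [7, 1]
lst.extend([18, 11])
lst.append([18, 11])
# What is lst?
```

After line 1: lst = [7, 1]
After line 2 (extend unpacks [18, 11]): lst = [7, 1, 18, 11]
After line 3 (append adds [18, 11] as single element): lst = [7, 1, 18, 11, [18, 11]]

[7, 1, 18, 11, [18, 11]]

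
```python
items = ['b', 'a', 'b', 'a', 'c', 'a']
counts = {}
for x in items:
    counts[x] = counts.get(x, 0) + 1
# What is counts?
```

Initial: counts = {}, items = ['b', 'a', 'b', 'a', 'c', 'a']
See 'b': counts = {'b': 1}
See 'a': counts = {'b': 1, 'a': 1}
See 'b': counts = {'b': 2, 'a': 1}
See 'a': counts = {'b': 2, 'a': 2}
See 'c': counts = {'b': 2, 'a': 2, 'c': 1}
See 'a': counts = {'b': 2, 'a': 3, 'c': 1}

{'b': 2, 'a': 3, 'c': 1}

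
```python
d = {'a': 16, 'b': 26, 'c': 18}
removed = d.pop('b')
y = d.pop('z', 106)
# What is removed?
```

After line 1: d = {'a': 16, 'b': 26, 'c': 18}
After line 2 (pop 'b' returns 26): d = {'a': 16, 'c': 18}, removed = 26
After line 3 (pop 'z' missing, returns default 106): d = {'a': 16, 'c': 18}, y = 106

26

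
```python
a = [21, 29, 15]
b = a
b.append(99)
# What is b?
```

After line 1: a = [21, 29, 15]
After line 2 (b = a is an alias, same object): a = [21, 29, 15], b = [21, 29, 15]
After line 3 (b.append mutates the shared list): a = [21, 29, 15, 99], b = [21, 29, 15, 99]

[21, 29, 15, 99]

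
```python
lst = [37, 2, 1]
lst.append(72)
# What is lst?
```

[37, 2, 1, 72]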